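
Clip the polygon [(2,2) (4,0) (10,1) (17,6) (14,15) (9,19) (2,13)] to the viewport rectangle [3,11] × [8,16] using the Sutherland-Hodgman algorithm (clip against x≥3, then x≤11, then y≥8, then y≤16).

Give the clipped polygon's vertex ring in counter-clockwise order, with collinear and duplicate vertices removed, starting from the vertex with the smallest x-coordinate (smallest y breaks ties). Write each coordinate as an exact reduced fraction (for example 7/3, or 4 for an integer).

1. After x ≥ 3: [(3,1) (4,0) (10,1) (17,6) (14,15) (9,19) (3,97/7)]
2. After x ≤ 11: [(3,1) (4,0) (10,1) (11,12/7) (11,87/5) (9,19) (3,97/7)]
3. After y ≥ 8: [(3,8) (11,8) (11,87/5) (9,19) (3,97/7)]
4. After y ≤ 16: [(3,8) (11,8) (11,16) (11/2,16) (3,97/7)]
5. Canonical ring: [(3,8) (11,8) (11,16) (11/2,16) (3,97/7)]

Clipped polygon: [(3,8) (11,8) (11,16) (11/2,16) (3,97/7)]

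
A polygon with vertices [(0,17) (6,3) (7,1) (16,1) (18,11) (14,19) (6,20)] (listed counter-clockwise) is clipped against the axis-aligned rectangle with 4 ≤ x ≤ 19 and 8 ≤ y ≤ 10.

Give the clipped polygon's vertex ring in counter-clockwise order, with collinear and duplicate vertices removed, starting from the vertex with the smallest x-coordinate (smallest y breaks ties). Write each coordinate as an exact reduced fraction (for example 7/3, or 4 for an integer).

1. After x ≥ 4: [(4,19) (4,23/3) (6,3) (7,1) (16,1) (18,11) (14,19) (6,20)]
2. After x ≤ 19: [(4,19) (4,23/3) (6,3) (7,1) (16,1) (18,11) (14,19) (6,20)]
3. After y ≥ 8: [(4,19) (4,8) (87/5,8) (18,11) (14,19) (6,20)]
4. After y ≤ 10: [(4,10) (4,8) (87/5,8) (89/5,10)]
5. Canonical ring: [(4,8) (87/5,8) (89/5,10) (4,10)]

Clipped polygon: [(4,8) (87/5,8) (89/5,10) (4,10)]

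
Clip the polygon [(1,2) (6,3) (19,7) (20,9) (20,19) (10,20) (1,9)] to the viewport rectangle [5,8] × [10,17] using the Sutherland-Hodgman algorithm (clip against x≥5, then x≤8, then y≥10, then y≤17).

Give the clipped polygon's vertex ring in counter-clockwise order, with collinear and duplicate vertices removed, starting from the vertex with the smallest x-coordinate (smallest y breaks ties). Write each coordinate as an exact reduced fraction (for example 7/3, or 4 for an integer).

Clipped polygon: [(5,10) (8,10) (8,17) (83/11,17) (5,125/9)]

1. After x ≥ 5: [(5,14/5) (6,3) (19,7) (20,9) (20,19) (10,20) (5,125/9)]
2. After x ≤ 8: [(5,14/5) (6,3) (8,47/13) (8,158/9) (5,125/9)]
3. After y ≥ 10: [(5,10) (8,10) (8,158/9) (5,125/9)]
4. After y ≤ 17: [(5,10) (8,10) (8,17) (83/11,17) (5,125/9)]
5. Canonical ring: [(5,10) (8,10) (8,17) (83/11,17) (5,125/9)]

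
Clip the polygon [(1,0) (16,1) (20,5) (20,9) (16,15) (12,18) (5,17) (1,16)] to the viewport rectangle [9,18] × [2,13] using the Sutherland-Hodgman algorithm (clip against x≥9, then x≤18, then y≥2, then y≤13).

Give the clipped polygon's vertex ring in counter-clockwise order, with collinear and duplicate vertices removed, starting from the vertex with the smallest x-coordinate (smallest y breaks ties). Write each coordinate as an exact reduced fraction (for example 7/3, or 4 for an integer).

1. After x ≥ 9: [(9,8/15) (16,1) (20,5) (20,9) (16,15) (12,18) (9,123/7)]
2. After x ≤ 18: [(9,8/15) (16,1) (18,3) (18,12) (16,15) (12,18) (9,123/7)]
3. After y ≥ 2: [(9,2) (17,2) (18,3) (18,12) (16,15) (12,18) (9,123/7)]
4. After y ≤ 13: [(9,13) (9,2) (17,2) (18,3) (18,12) (52/3,13)]
5. Canonical ring: [(9,2) (17,2) (18,3) (18,12) (52/3,13) (9,13)]

Clipped polygon: [(9,2) (17,2) (18,3) (18,12) (52/3,13) (9,13)]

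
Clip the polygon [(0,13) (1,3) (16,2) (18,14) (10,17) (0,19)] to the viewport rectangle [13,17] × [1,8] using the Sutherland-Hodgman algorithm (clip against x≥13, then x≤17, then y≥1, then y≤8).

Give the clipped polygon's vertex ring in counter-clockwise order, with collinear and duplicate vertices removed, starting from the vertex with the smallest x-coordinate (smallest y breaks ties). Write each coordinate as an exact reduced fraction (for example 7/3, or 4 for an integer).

Clipped polygon: [(13,11/5) (16,2) (17,8) (13,8)]

1. After x ≥ 13: [(13,11/5) (16,2) (18,14) (13,127/8)]
2. After x ≤ 17: [(13,11/5) (16,2) (17,8) (17,115/8) (13,127/8)]
3. After y ≥ 1: [(13,11/5) (16,2) (17,8) (17,115/8) (13,127/8)]
4. After y ≤ 8: [(13,8) (13,11/5) (16,2) (17,8) (17,8)]
5. Canonical ring: [(13,11/5) (16,2) (17,8) (13,8)]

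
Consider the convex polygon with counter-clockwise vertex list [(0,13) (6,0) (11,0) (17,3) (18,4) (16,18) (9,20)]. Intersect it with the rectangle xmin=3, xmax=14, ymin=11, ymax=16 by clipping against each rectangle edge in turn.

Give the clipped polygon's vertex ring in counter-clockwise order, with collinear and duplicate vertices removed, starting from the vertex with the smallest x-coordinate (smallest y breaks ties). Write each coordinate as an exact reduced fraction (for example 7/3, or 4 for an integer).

Clipped polygon: [(3,11) (14,11) (14,16) (27/7,16) (3,46/3)]

1. After x ≥ 3: [(3,46/3) (3,13/2) (6,0) (11,0) (17,3) (18,4) (16,18) (9,20)]
2. After x ≤ 14: [(3,46/3) (3,13/2) (6,0) (11,0) (14,3/2) (14,130/7) (9,20)]
3. After y ≥ 11: [(3,46/3) (3,11) (14,11) (14,130/7) (9,20)]
4. After y ≤ 16: [(27/7,16) (3,46/3) (3,11) (14,11) (14,16)]
5. Canonical ring: [(3,11) (14,11) (14,16) (27/7,16) (3,46/3)]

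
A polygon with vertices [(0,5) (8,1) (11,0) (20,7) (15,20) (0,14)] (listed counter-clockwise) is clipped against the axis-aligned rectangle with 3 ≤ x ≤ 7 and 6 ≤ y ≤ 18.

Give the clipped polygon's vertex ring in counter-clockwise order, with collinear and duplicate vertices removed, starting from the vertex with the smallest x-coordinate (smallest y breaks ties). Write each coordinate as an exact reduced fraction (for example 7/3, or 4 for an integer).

Clipped polygon: [(3,6) (7,6) (7,84/5) (3,76/5)]

1. After x ≥ 3: [(3,7/2) (8,1) (11,0) (20,7) (15,20) (3,76/5)]
2. After x ≤ 7: [(3,7/2) (7,3/2) (7,84/5) (3,76/5)]
3. After y ≥ 6: [(3,6) (7,6) (7,84/5) (3,76/5)]
4. After y ≤ 18: [(3,6) (7,6) (7,84/5) (3,76/5)]
5. Canonical ring: [(3,6) (7,6) (7,84/5) (3,76/5)]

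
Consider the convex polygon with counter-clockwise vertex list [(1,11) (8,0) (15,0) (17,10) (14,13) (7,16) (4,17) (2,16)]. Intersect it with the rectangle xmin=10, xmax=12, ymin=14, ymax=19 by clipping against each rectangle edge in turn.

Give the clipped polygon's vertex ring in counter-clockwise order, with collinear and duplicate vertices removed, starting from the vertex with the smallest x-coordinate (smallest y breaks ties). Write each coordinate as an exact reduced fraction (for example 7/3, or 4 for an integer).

1. After x ≥ 10: [(10,0) (15,0) (17,10) (14,13) (10,103/7)]
2. After x ≤ 12: [(10,0) (12,0) (12,97/7) (10,103/7)]
3. After y ≥ 14: [(10,14) (35/3,14) (10,103/7)]
4. After y ≤ 19: [(10,14) (35/3,14) (10,103/7)]
5. Canonical ring: [(10,14) (35/3,14) (10,103/7)]

Clipped polygon: [(10,14) (35/3,14) (10,103/7)]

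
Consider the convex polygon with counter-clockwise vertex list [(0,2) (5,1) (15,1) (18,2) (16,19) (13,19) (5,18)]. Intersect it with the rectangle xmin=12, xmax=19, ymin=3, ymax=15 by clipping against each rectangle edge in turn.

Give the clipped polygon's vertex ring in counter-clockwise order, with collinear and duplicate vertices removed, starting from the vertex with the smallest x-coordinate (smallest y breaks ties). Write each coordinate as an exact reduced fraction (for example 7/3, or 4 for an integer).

Clipped polygon: [(12,3) (304/17,3) (280/17,15) (12,15)]

1. After x ≥ 12: [(12,1) (15,1) (18,2) (16,19) (13,19) (12,151/8)]
2. After x ≤ 19: [(12,1) (15,1) (18,2) (16,19) (13,19) (12,151/8)]
3. After y ≥ 3: [(12,3) (304/17,3) (16,19) (13,19) (12,151/8)]
4. After y ≤ 15: [(12,15) (12,3) (304/17,3) (280/17,15)]
5. Canonical ring: [(12,3) (304/17,3) (280/17,15) (12,15)]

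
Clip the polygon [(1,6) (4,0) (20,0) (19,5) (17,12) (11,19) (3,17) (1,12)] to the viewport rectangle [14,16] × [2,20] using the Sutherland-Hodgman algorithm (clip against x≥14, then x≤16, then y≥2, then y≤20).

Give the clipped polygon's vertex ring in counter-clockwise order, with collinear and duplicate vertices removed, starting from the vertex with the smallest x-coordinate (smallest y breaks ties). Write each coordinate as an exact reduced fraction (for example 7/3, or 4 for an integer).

Clipped polygon: [(14,2) (16,2) (16,79/6) (14,31/2)]

1. After x ≥ 14: [(14,0) (20,0) (19,5) (17,12) (14,31/2)]
2. After x ≤ 16: [(14,0) (16,0) (16,79/6) (14,31/2)]
3. After y ≥ 2: [(14,2) (16,2) (16,79/6) (14,31/2)]
4. After y ≤ 20: [(14,2) (16,2) (16,79/6) (14,31/2)]
5. Canonical ring: [(14,2) (16,2) (16,79/6) (14,31/2)]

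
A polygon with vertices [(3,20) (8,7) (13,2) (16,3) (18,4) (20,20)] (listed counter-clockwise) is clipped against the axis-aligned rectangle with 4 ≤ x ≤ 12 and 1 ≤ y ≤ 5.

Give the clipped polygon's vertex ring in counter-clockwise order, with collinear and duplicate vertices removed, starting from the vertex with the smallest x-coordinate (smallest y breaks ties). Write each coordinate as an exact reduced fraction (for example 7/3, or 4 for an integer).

Clipped polygon: [(10,5) (12,3) (12,5)]

1. After x ≥ 4: [(4,20) (4,87/5) (8,7) (13,2) (16,3) (18,4) (20,20)]
2. After x ≤ 12: [(12,20) (4,20) (4,87/5) (8,7) (12,3)]
3. After y ≥ 1: [(12,20) (4,20) (4,87/5) (8,7) (12,3)]
4. After y ≤ 5: [(12,5) (10,5) (12,3)]
5. Canonical ring: [(10,5) (12,3) (12,5)]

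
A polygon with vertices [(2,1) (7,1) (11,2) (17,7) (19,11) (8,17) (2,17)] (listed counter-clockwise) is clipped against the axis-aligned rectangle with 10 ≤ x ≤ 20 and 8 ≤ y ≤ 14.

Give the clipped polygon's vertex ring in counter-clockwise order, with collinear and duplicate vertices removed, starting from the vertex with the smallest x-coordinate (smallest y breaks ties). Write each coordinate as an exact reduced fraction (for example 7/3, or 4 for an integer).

1. After x ≥ 10: [(10,7/4) (11,2) (17,7) (19,11) (10,175/11)]
2. After x ≤ 20: [(10,7/4) (11,2) (17,7) (19,11) (10,175/11)]
3. After y ≥ 8: [(10,8) (35/2,8) (19,11) (10,175/11)]
4. After y ≤ 14: [(10,14) (10,8) (35/2,8) (19,11) (27/2,14)]
5. Canonical ring: [(10,8) (35/2,8) (19,11) (27/2,14) (10,14)]

Clipped polygon: [(10,8) (35/2,8) (19,11) (27/2,14) (10,14)]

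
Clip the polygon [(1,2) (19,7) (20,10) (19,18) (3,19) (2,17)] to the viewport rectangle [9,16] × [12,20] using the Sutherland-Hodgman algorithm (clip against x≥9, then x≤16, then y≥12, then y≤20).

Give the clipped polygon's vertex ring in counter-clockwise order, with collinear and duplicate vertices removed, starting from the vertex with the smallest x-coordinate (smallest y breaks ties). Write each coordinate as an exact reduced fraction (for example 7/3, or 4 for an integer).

1. After x ≥ 9: [(9,38/9) (19,7) (20,10) (19,18) (9,149/8)]
2. After x ≤ 16: [(9,38/9) (16,37/6) (16,291/16) (9,149/8)]
3. After y ≥ 12: [(9,12) (16,12) (16,291/16) (9,149/8)]
4. After y ≤ 20: [(9,12) (16,12) (16,291/16) (9,149/8)]
5. Canonical ring: [(9,12) (16,12) (16,291/16) (9,149/8)]

Clipped polygon: [(9,12) (16,12) (16,291/16) (9,149/8)]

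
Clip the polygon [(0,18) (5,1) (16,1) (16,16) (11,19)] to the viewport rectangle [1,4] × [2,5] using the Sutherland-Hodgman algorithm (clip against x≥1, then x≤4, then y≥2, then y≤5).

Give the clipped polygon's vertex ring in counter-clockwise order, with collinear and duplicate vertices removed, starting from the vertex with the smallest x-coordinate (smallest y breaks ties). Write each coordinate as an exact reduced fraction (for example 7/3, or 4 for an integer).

1. After x ≥ 1: [(1,199/11) (1,73/5) (5,1) (16,1) (16,16) (11,19)]
2. After x ≤ 4: [(4,202/11) (1,199/11) (1,73/5) (4,22/5)]
3. After y ≥ 2: [(4,202/11) (1,199/11) (1,73/5) (4,22/5)]
4. After y ≤ 5: [(4,5) (65/17,5) (4,22/5)]
5. Canonical ring: [(65/17,5) (4,22/5) (4,5)]

Clipped polygon: [(65/17,5) (4,22/5) (4,5)]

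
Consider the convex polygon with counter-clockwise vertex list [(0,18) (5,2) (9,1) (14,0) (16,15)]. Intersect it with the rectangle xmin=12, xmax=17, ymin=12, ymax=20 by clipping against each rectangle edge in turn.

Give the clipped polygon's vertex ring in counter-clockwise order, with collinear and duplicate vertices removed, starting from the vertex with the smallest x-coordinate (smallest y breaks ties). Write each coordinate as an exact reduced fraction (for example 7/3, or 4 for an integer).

1. After x ≥ 12: [(12,63/4) (12,2/5) (14,0) (16,15)]
2. After x ≤ 17: [(12,63/4) (12,2/5) (14,0) (16,15)]
3. After y ≥ 12: [(12,63/4) (12,12) (78/5,12) (16,15)]
4. After y ≤ 20: [(12,63/4) (12,12) (78/5,12) (16,15)]
5. Canonical ring: [(12,12) (78/5,12) (16,15) (12,63/4)]

Clipped polygon: [(12,12) (78/5,12) (16,15) (12,63/4)]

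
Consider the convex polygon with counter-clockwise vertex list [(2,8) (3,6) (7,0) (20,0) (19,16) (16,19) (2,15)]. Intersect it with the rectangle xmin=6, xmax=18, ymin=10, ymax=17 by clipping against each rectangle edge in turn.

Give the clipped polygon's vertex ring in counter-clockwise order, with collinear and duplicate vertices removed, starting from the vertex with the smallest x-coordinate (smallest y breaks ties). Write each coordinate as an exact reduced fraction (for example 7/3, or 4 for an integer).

Clipped polygon: [(6,10) (18,10) (18,17) (9,17) (6,113/7)]

1. After x ≥ 6: [(6,3/2) (7,0) (20,0) (19,16) (16,19) (6,113/7)]
2. After x ≤ 18: [(6,3/2) (7,0) (18,0) (18,17) (16,19) (6,113/7)]
3. After y ≥ 10: [(6,10) (18,10) (18,17) (16,19) (6,113/7)]
4. After y ≤ 17: [(6,10) (18,10) (18,17) (18,17) (9,17) (6,113/7)]
5. Canonical ring: [(6,10) (18,10) (18,17) (9,17) (6,113/7)]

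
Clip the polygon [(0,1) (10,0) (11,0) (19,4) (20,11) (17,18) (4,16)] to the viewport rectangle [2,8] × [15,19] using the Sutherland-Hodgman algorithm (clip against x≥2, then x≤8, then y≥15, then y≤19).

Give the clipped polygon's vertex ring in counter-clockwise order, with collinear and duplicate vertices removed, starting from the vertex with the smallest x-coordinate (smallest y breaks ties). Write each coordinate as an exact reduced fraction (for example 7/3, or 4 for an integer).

Clipped polygon: [(56/15,15) (8,15) (8,216/13) (4,16)]

1. After x ≥ 2: [(2,17/2) (2,4/5) (10,0) (11,0) (19,4) (20,11) (17,18) (4,16)]
2. After x ≤ 8: [(2,17/2) (2,4/5) (8,1/5) (8,216/13) (4,16)]
3. After y ≥ 15: [(56/15,15) (8,15) (8,216/13) (4,16)]
4. After y ≤ 19: [(56/15,15) (8,15) (8,216/13) (4,16)]
5. Canonical ring: [(56/15,15) (8,15) (8,216/13) (4,16)]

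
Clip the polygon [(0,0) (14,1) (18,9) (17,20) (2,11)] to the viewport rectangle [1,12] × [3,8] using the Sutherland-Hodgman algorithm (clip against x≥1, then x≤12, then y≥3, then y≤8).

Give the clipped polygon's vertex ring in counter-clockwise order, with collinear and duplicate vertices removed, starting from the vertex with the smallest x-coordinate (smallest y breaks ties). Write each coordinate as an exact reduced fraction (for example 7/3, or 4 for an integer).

1. After x ≥ 1: [(1,11/2) (1,1/14) (14,1) (18,9) (17,20) (2,11)]
2. After x ≤ 12: [(1,11/2) (1,1/14) (12,6/7) (12,17) (2,11)]
3. After y ≥ 3: [(1,11/2) (1,3) (12,3) (12,17) (2,11)]
4. After y ≤ 8: [(16/11,8) (1,11/2) (1,3) (12,3) (12,8)]
5. Canonical ring: [(1,3) (12,3) (12,8) (16/11,8) (1,11/2)]

Clipped polygon: [(1,3) (12,3) (12,8) (16/11,8) (1,11/2)]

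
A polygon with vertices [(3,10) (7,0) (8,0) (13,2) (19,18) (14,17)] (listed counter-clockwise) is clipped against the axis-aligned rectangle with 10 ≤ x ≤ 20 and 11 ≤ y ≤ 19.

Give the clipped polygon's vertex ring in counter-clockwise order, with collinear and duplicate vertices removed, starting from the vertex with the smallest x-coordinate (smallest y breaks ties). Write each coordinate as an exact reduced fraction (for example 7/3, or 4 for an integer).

Clipped polygon: [(10,11) (131/8,11) (19,18) (14,17) (10,159/11)]

1. After x ≥ 10: [(10,159/11) (10,4/5) (13,2) (19,18) (14,17)]
2. After x ≤ 20: [(10,159/11) (10,4/5) (13,2) (19,18) (14,17)]
3. After y ≥ 11: [(10,159/11) (10,11) (131/8,11) (19,18) (14,17)]
4. After y ≤ 19: [(10,159/11) (10,11) (131/8,11) (19,18) (14,17)]
5. Canonical ring: [(10,11) (131/8,11) (19,18) (14,17) (10,159/11)]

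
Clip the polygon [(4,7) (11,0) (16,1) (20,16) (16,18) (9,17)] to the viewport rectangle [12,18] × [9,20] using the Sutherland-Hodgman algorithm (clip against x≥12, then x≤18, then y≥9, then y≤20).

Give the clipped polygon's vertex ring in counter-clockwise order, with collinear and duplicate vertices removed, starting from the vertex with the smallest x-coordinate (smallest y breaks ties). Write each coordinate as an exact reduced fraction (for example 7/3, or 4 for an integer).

Clipped polygon: [(12,9) (18,9) (18,17) (16,18) (12,122/7)]

1. After x ≥ 12: [(12,1/5) (16,1) (20,16) (16,18) (12,122/7)]
2. After x ≤ 18: [(12,1/5) (16,1) (18,17/2) (18,17) (16,18) (12,122/7)]
3. After y ≥ 9: [(12,9) (18,9) (18,17) (16,18) (12,122/7)]
4. After y ≤ 20: [(12,9) (18,9) (18,17) (16,18) (12,122/7)]
5. Canonical ring: [(12,9) (18,9) (18,17) (16,18) (12,122/7)]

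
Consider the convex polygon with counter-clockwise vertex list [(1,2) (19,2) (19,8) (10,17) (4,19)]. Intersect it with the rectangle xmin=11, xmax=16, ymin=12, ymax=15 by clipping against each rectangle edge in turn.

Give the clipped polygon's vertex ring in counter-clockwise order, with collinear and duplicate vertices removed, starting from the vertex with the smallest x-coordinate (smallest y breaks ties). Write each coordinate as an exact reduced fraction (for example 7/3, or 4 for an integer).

Clipped polygon: [(11,12) (15,12) (12,15) (11,15)]

1. After x ≥ 11: [(11,2) (19,2) (19,8) (11,16)]
2. After x ≤ 16: [(11,2) (16,2) (16,11) (11,16)]
3. After y ≥ 12: [(11,12) (15,12) (11,16)]
4. After y ≤ 15: [(11,15) (11,12) (15,12) (12,15)]
5. Canonical ring: [(11,12) (15,12) (12,15) (11,15)]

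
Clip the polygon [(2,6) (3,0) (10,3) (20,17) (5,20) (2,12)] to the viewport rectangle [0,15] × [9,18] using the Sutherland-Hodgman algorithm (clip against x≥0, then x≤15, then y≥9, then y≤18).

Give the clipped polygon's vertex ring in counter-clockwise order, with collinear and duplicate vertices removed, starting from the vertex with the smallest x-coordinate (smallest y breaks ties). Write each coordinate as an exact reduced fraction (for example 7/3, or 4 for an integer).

1. After x ≥ 0: [(2,6) (3,0) (10,3) (20,17) (5,20) (2,12)]
2. After x ≤ 15: [(2,6) (3,0) (10,3) (15,10) (15,18) (5,20) (2,12)]
3. After y ≥ 9: [(2,9) (100/7,9) (15,10) (15,18) (5,20) (2,12)]
4. After y ≤ 18: [(2,9) (100/7,9) (15,10) (15,18) (15,18) (17/4,18) (2,12)]
5. Canonical ring: [(2,9) (100/7,9) (15,10) (15,18) (17/4,18) (2,12)]

Clipped polygon: [(2,9) (100/7,9) (15,10) (15,18) (17/4,18) (2,12)]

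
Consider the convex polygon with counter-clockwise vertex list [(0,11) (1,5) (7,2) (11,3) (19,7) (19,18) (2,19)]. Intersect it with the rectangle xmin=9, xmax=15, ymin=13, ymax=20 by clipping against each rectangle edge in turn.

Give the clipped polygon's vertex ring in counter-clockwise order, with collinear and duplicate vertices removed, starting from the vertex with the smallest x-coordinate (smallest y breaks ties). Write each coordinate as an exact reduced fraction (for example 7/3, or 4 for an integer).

Clipped polygon: [(9,13) (15,13) (15,310/17) (9,316/17)]

1. After x ≥ 9: [(9,5/2) (11,3) (19,7) (19,18) (9,316/17)]
2. After x ≤ 15: [(9,5/2) (11,3) (15,5) (15,310/17) (9,316/17)]
3. After y ≥ 13: [(9,13) (15,13) (15,310/17) (9,316/17)]
4. After y ≤ 20: [(9,13) (15,13) (15,310/17) (9,316/17)]
5. Canonical ring: [(9,13) (15,13) (15,310/17) (9,316/17)]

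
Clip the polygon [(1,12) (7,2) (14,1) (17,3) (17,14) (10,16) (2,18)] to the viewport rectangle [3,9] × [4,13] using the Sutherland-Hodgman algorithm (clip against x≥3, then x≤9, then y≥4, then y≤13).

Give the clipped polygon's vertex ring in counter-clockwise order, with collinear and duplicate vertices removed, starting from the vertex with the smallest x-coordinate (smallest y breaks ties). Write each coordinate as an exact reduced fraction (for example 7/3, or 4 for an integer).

Clipped polygon: [(3,26/3) (29/5,4) (9,4) (9,13) (3,13)]

1. After x ≥ 3: [(3,26/3) (7,2) (14,1) (17,3) (17,14) (10,16) (3,71/4)]
2. After x ≤ 9: [(3,26/3) (7,2) (9,12/7) (9,65/4) (3,71/4)]
3. After y ≥ 4: [(3,26/3) (29/5,4) (9,4) (9,65/4) (3,71/4)]
4. After y ≤ 13: [(3,13) (3,26/3) (29/5,4) (9,4) (9,13)]
5. Canonical ring: [(3,26/3) (29/5,4) (9,4) (9,13) (3,13)]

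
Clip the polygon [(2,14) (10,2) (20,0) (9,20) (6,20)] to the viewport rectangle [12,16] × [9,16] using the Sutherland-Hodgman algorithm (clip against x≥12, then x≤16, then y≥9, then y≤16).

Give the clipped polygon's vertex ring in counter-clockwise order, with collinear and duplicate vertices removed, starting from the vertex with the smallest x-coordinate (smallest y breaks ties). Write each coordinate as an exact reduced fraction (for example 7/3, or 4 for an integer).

Clipped polygon: [(12,9) (301/20,9) (12,160/11)]

1. After x ≥ 12: [(12,8/5) (20,0) (12,160/11)]
2. After x ≤ 16: [(12,8/5) (16,4/5) (16,80/11) (12,160/11)]
3. After y ≥ 9: [(12,9) (301/20,9) (12,160/11)]
4. After y ≤ 16: [(12,9) (301/20,9) (12,160/11)]
5. Canonical ring: [(12,9) (301/20,9) (12,160/11)]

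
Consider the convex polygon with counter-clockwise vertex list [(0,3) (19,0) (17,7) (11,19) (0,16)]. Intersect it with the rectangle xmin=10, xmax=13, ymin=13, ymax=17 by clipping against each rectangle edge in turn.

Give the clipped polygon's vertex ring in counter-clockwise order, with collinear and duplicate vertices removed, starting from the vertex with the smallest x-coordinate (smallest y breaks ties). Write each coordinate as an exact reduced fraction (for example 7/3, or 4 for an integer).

1. After x ≥ 10: [(10,27/19) (19,0) (17,7) (11,19) (10,206/11)]
2. After x ≤ 13: [(10,27/19) (13,18/19) (13,15) (11,19) (10,206/11)]
3. After y ≥ 13: [(10,13) (13,13) (13,15) (11,19) (10,206/11)]
4. After y ≤ 17: [(10,17) (10,13) (13,13) (13,15) (12,17)]
5. Canonical ring: [(10,13) (13,13) (13,15) (12,17) (10,17)]

Clipped polygon: [(10,13) (13,13) (13,15) (12,17) (10,17)]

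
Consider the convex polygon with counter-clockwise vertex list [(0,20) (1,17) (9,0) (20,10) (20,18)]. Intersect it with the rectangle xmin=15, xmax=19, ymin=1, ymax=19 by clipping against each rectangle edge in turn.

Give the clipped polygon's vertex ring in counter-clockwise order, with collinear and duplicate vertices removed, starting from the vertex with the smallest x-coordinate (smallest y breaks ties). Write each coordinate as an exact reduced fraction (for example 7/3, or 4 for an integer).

1. After x ≥ 15: [(15,37/2) (15,60/11) (20,10) (20,18)]
2. After x ≤ 19: [(19,181/10) (15,37/2) (15,60/11) (19,100/11)]
3. After y ≥ 1: [(19,181/10) (15,37/2) (15,60/11) (19,100/11)]
4. After y ≤ 19: [(19,181/10) (15,37/2) (15,60/11) (19,100/11)]
5. Canonical ring: [(15,60/11) (19,100/11) (19,181/10) (15,37/2)]

Clipped polygon: [(15,60/11) (19,100/11) (19,181/10) (15,37/2)]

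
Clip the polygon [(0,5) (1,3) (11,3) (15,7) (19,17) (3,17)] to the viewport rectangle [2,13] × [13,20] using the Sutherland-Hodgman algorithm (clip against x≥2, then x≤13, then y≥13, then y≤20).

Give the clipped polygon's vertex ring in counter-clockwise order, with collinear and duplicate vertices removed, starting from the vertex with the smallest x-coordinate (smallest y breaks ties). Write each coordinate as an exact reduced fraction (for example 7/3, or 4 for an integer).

1. After x ≥ 2: [(2,13) (2,3) (11,3) (15,7) (19,17) (3,17)]
2. After x ≤ 13: [(2,13) (2,3) (11,3) (13,5) (13,17) (3,17)]
3. After y ≥ 13: [(2,13) (2,13) (13,13) (13,17) (3,17)]
4. After y ≤ 20: [(2,13) (2,13) (13,13) (13,17) (3,17)]
5. Canonical ring: [(2,13) (13,13) (13,17) (3,17)]

Clipped polygon: [(2,13) (13,13) (13,17) (3,17)]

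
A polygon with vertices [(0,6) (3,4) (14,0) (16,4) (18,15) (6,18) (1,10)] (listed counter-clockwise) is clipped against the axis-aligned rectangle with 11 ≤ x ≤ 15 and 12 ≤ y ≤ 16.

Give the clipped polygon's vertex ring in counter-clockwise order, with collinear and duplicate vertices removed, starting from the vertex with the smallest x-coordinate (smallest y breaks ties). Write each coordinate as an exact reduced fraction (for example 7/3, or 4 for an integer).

Clipped polygon: [(11,12) (15,12) (15,63/4) (14,16) (11,16)]

1. After x ≥ 11: [(11,12/11) (14,0) (16,4) (18,15) (11,67/4)]
2. After x ≤ 15: [(11,12/11) (14,0) (15,2) (15,63/4) (11,67/4)]
3. After y ≥ 12: [(11,12) (15,12) (15,63/4) (11,67/4)]
4. After y ≤ 16: [(11,16) (11,12) (15,12) (15,63/4) (14,16)]
5. Canonical ring: [(11,12) (15,12) (15,63/4) (14,16) (11,16)]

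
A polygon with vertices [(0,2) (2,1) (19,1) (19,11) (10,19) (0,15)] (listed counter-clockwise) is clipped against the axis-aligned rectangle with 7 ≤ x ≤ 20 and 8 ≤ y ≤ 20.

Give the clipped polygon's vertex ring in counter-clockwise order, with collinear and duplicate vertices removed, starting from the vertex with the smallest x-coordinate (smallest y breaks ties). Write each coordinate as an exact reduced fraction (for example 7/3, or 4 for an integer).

1. After x ≥ 7: [(7,1) (19,1) (19,11) (10,19) (7,89/5)]
2. After x ≤ 20: [(7,1) (19,1) (19,11) (10,19) (7,89/5)]
3. After y ≥ 8: [(7,8) (19,8) (19,11) (10,19) (7,89/5)]
4. After y ≤ 20: [(7,8) (19,8) (19,11) (10,19) (7,89/5)]
5. Canonical ring: [(7,8) (19,8) (19,11) (10,19) (7,89/5)]

Clipped polygon: [(7,8) (19,8) (19,11) (10,19) (7,89/5)]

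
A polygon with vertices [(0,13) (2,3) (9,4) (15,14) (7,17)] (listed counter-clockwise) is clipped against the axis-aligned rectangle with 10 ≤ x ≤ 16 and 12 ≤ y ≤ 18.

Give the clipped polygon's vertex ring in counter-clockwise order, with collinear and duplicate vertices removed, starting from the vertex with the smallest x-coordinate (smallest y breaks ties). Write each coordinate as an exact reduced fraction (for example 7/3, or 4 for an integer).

1. After x ≥ 10: [(10,17/3) (15,14) (10,127/8)]
2. After x ≤ 16: [(10,17/3) (15,14) (10,127/8)]
3. After y ≥ 12: [(10,12) (69/5,12) (15,14) (10,127/8)]
4. After y ≤ 18: [(10,12) (69/5,12) (15,14) (10,127/8)]
5. Canonical ring: [(10,12) (69/5,12) (15,14) (10,127/8)]

Clipped polygon: [(10,12) (69/5,12) (15,14) (10,127/8)]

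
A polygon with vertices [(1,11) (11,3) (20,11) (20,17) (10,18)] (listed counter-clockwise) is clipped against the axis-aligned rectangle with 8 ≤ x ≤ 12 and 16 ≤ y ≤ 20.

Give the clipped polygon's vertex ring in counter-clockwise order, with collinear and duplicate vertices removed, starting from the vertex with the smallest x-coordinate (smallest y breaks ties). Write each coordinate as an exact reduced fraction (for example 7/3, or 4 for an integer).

Clipped polygon: [(8,16) (12,16) (12,89/5) (10,18) (8,148/9)]

1. After x ≥ 8: [(8,148/9) (8,27/5) (11,3) (20,11) (20,17) (10,18)]
2. After x ≤ 12: [(8,148/9) (8,27/5) (11,3) (12,35/9) (12,89/5) (10,18)]
3. After y ≥ 16: [(8,148/9) (8,16) (12,16) (12,89/5) (10,18)]
4. After y ≤ 20: [(8,148/9) (8,16) (12,16) (12,89/5) (10,18)]
5. Canonical ring: [(8,16) (12,16) (12,89/5) (10,18) (8,148/9)]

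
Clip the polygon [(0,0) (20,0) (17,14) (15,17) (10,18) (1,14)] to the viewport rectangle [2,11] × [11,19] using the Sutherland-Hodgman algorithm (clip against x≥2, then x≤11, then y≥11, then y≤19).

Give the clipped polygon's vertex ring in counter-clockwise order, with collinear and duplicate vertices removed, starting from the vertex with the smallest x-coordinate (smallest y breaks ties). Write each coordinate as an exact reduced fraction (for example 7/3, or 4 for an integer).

1. After x ≥ 2: [(2,0) (20,0) (17,14) (15,17) (10,18) (2,130/9)]
2. After x ≤ 11: [(2,0) (11,0) (11,89/5) (10,18) (2,130/9)]
3. After y ≥ 11: [(2,11) (11,11) (11,89/5) (10,18) (2,130/9)]
4. After y ≤ 19: [(2,11) (11,11) (11,89/5) (10,18) (2,130/9)]
5. Canonical ring: [(2,11) (11,11) (11,89/5) (10,18) (2,130/9)]

Clipped polygon: [(2,11) (11,11) (11,89/5) (10,18) (2,130/9)]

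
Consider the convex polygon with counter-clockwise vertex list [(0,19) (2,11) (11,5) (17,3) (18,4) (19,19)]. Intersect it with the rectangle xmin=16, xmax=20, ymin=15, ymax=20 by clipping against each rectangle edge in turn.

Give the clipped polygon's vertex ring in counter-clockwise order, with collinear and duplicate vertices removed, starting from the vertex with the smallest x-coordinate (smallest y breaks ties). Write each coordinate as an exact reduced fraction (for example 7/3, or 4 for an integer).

Clipped polygon: [(16,15) (281/15,15) (19,19) (16,19)]

1. After x ≥ 16: [(16,19) (16,10/3) (17,3) (18,4) (19,19)]
2. After x ≤ 20: [(16,19) (16,10/3) (17,3) (18,4) (19,19)]
3. After y ≥ 15: [(16,19) (16,15) (281/15,15) (19,19)]
4. After y ≤ 20: [(16,19) (16,15) (281/15,15) (19,19)]
5. Canonical ring: [(16,15) (281/15,15) (19,19) (16,19)]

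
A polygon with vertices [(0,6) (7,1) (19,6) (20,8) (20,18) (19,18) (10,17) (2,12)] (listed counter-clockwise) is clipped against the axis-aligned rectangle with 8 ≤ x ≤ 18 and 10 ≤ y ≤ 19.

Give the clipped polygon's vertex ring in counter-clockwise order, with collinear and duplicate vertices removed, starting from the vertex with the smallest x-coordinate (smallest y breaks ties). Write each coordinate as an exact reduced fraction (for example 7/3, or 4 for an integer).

1. After x ≥ 8: [(8,17/12) (19,6) (20,8) (20,18) (19,18) (10,17) (8,63/4)]
2. After x ≤ 18: [(8,17/12) (18,67/12) (18,161/9) (10,17) (8,63/4)]
3. After y ≥ 10: [(8,10) (18,10) (18,161/9) (10,17) (8,63/4)]
4. After y ≤ 19: [(8,10) (18,10) (18,161/9) (10,17) (8,63/4)]
5. Canonical ring: [(8,10) (18,10) (18,161/9) (10,17) (8,63/4)]

Clipped polygon: [(8,10) (18,10) (18,161/9) (10,17) (8,63/4)]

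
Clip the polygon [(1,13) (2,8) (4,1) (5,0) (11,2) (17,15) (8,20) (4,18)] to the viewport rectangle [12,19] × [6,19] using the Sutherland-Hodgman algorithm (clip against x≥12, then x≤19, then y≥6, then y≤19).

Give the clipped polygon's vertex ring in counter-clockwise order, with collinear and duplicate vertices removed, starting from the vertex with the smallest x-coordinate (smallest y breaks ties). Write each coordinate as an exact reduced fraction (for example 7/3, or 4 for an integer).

1. After x ≥ 12: [(12,25/6) (17,15) (12,160/9)]
2. After x ≤ 19: [(12,25/6) (17,15) (12,160/9)]
3. After y ≥ 6: [(12,6) (167/13,6) (17,15) (12,160/9)]
4. After y ≤ 19: [(12,6) (167/13,6) (17,15) (12,160/9)]
5. Canonical ring: [(12,6) (167/13,6) (17,15) (12,160/9)]

Clipped polygon: [(12,6) (167/13,6) (17,15) (12,160/9)]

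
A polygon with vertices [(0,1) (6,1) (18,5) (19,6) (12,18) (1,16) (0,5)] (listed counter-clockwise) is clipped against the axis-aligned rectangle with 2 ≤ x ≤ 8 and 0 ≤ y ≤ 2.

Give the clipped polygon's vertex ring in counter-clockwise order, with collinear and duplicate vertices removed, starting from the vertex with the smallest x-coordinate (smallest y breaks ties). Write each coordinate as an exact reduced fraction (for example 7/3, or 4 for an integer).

Clipped polygon: [(2,1) (6,1) (8,5/3) (8,2) (2,2)]

1. After x ≥ 2: [(2,1) (6,1) (18,5) (19,6) (12,18) (2,178/11)]
2. After x ≤ 8: [(2,1) (6,1) (8,5/3) (8,190/11) (2,178/11)]
3. After y ≥ 0: [(2,1) (6,1) (8,5/3) (8,190/11) (2,178/11)]
4. After y ≤ 2: [(2,2) (2,1) (6,1) (8,5/3) (8,2)]
5. Canonical ring: [(2,1) (6,1) (8,5/3) (8,2) (2,2)]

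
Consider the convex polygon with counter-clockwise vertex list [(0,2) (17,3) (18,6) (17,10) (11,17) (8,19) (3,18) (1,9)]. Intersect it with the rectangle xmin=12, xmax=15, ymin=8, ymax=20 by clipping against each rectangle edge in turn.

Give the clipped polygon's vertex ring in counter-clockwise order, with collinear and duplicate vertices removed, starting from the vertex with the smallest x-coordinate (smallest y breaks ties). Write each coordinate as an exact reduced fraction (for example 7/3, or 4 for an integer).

1. After x ≥ 12: [(12,46/17) (17,3) (18,6) (17,10) (12,95/6)]
2. After x ≤ 15: [(12,46/17) (15,49/17) (15,37/3) (12,95/6)]
3. After y ≥ 8: [(12,8) (15,8) (15,37/3) (12,95/6)]
4. After y ≤ 20: [(12,8) (15,8) (15,37/3) (12,95/6)]
5. Canonical ring: [(12,8) (15,8) (15,37/3) (12,95/6)]

Clipped polygon: [(12,8) (15,8) (15,37/3) (12,95/6)]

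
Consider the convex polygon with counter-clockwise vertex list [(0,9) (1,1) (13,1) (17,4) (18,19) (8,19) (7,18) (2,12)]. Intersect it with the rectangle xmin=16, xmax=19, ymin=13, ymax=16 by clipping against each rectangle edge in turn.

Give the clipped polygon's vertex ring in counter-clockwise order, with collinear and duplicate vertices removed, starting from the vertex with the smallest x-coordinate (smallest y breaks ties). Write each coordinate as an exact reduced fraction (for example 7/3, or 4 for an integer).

1. After x ≥ 16: [(16,13/4) (17,4) (18,19) (16,19)]
2. After x ≤ 19: [(16,13/4) (17,4) (18,19) (16,19)]
3. After y ≥ 13: [(16,13) (88/5,13) (18,19) (16,19)]
4. After y ≤ 16: [(16,16) (16,13) (88/5,13) (89/5,16)]
5. Canonical ring: [(16,13) (88/5,13) (89/5,16) (16,16)]

Clipped polygon: [(16,13) (88/5,13) (89/5,16) (16,16)]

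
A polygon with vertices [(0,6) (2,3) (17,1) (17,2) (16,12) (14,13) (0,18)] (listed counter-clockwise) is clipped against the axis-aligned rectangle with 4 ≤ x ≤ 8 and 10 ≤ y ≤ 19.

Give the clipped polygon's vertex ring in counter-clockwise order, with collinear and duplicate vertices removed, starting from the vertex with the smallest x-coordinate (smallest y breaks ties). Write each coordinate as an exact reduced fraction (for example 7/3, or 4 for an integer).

1. After x ≥ 4: [(4,41/15) (17,1) (17,2) (16,12) (14,13) (4,116/7)]
2. After x ≤ 8: [(4,41/15) (8,11/5) (8,106/7) (4,116/7)]
3. After y ≥ 10: [(4,10) (8,10) (8,106/7) (4,116/7)]
4. After y ≤ 19: [(4,10) (8,10) (8,106/7) (4,116/7)]
5. Canonical ring: [(4,10) (8,10) (8,106/7) (4,116/7)]

Clipped polygon: [(4,10) (8,10) (8,106/7) (4,116/7)]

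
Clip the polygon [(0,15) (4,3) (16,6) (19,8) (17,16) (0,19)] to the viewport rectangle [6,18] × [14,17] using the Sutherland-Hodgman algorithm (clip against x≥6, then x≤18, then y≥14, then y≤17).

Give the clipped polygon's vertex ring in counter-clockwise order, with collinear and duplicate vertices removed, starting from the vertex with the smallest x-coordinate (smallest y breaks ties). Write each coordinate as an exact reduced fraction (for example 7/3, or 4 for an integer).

Clipped polygon: [(6,14) (35/2,14) (17,16) (34/3,17) (6,17)]

1. After x ≥ 6: [(6,7/2) (16,6) (19,8) (17,16) (6,305/17)]
2. After x ≤ 18: [(6,7/2) (16,6) (18,22/3) (18,12) (17,16) (6,305/17)]
3. After y ≥ 14: [(6,14) (35/2,14) (17,16) (6,305/17)]
4. After y ≤ 17: [(6,17) (6,14) (35/2,14) (17,16) (34/3,17)]
5. Canonical ring: [(6,14) (35/2,14) (17,16) (34/3,17) (6,17)]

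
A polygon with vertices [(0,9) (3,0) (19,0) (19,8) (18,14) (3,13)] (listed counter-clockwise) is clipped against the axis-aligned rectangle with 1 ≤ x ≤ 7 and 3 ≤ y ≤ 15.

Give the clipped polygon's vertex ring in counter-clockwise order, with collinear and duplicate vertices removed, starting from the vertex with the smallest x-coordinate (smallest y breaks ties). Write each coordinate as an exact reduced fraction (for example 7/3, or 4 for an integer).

Clipped polygon: [(1,6) (2,3) (7,3) (7,199/15) (3,13) (1,31/3)]

1. After x ≥ 1: [(1,31/3) (1,6) (3,0) (19,0) (19,8) (18,14) (3,13)]
2. After x ≤ 7: [(1,31/3) (1,6) (3,0) (7,0) (7,199/15) (3,13)]
3. After y ≥ 3: [(1,31/3) (1,6) (2,3) (7,3) (7,199/15) (3,13)]
4. After y ≤ 15: [(1,31/3) (1,6) (2,3) (7,3) (7,199/15) (3,13)]
5. Canonical ring: [(1,6) (2,3) (7,3) (7,199/15) (3,13) (1,31/3)]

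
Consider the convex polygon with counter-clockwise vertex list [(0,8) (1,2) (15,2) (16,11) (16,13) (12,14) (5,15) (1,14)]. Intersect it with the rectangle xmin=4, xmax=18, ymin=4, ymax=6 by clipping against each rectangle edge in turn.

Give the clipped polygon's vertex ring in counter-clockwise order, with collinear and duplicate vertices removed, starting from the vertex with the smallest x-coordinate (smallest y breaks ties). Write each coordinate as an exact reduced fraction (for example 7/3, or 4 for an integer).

1. After x ≥ 4: [(4,2) (15,2) (16,11) (16,13) (12,14) (5,15) (4,59/4)]
2. After x ≤ 18: [(4,2) (15,2) (16,11) (16,13) (12,14) (5,15) (4,59/4)]
3. After y ≥ 4: [(4,4) (137/9,4) (16,11) (16,13) (12,14) (5,15) (4,59/4)]
4. After y ≤ 6: [(4,6) (4,4) (137/9,4) (139/9,6)]
5. Canonical ring: [(4,4) (137/9,4) (139/9,6) (4,6)]

Clipped polygon: [(4,4) (137/9,4) (139/9,6) (4,6)]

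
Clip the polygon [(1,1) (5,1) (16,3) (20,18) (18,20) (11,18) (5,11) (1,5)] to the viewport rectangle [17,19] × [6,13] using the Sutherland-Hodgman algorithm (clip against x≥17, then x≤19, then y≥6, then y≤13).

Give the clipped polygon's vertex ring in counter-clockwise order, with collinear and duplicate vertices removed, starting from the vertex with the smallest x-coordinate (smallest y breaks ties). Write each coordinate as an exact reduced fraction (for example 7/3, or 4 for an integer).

Clipped polygon: [(17,27/4) (56/3,13) (17,13)]

1. After x ≥ 17: [(17,27/4) (20,18) (18,20) (17,138/7)]
2. After x ≤ 19: [(17,27/4) (19,57/4) (19,19) (18,20) (17,138/7)]
3. After y ≥ 6: [(17,27/4) (19,57/4) (19,19) (18,20) (17,138/7)]
4. After y ≤ 13: [(17,13) (17,27/4) (56/3,13)]
5. Canonical ring: [(17,27/4) (56/3,13) (17,13)]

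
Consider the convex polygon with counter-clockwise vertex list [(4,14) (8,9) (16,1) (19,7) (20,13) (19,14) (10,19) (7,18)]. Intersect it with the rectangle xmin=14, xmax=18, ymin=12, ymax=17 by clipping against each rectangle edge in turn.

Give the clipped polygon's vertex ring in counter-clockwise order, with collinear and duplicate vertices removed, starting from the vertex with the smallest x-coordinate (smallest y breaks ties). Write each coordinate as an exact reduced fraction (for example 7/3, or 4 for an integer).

1. After x ≥ 14: [(14,3) (16,1) (19,7) (20,13) (19,14) (14,151/9)]
2. After x ≤ 18: [(14,3) (16,1) (18,5) (18,131/9) (14,151/9)]
3. After y ≥ 12: [(14,12) (18,12) (18,131/9) (14,151/9)]
4. After y ≤ 17: [(14,12) (18,12) (18,131/9) (14,151/9)]
5. Canonical ring: [(14,12) (18,12) (18,131/9) (14,151/9)]

Clipped polygon: [(14,12) (18,12) (18,131/9) (14,151/9)]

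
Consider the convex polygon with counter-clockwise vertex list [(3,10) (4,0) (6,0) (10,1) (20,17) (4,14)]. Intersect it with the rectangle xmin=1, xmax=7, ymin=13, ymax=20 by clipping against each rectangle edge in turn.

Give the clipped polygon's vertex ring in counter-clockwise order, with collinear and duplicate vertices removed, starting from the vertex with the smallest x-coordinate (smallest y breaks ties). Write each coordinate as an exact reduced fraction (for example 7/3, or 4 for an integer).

Clipped polygon: [(15/4,13) (7,13) (7,233/16) (4,14)]

1. After x ≥ 1: [(3,10) (4,0) (6,0) (10,1) (20,17) (4,14)]
2. After x ≤ 7: [(3,10) (4,0) (6,0) (7,1/4) (7,233/16) (4,14)]
3. After y ≥ 13: [(15/4,13) (7,13) (7,233/16) (4,14)]
4. After y ≤ 20: [(15/4,13) (7,13) (7,233/16) (4,14)]
5. Canonical ring: [(15/4,13) (7,13) (7,233/16) (4,14)]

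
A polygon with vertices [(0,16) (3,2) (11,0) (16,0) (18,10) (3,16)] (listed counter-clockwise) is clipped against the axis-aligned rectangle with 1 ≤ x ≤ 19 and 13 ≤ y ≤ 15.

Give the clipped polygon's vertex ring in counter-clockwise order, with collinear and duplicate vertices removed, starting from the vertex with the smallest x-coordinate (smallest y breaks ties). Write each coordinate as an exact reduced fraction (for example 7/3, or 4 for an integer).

Clipped polygon: [(1,13) (21/2,13) (11/2,15) (1,15)]

1. After x ≥ 1: [(1,16) (1,34/3) (3,2) (11,0) (16,0) (18,10) (3,16)]
2. After x ≤ 19: [(1,16) (1,34/3) (3,2) (11,0) (16,0) (18,10) (3,16)]
3. After y ≥ 13: [(1,16) (1,13) (21/2,13) (3,16)]
4. After y ≤ 15: [(1,15) (1,13) (21/2,13) (11/2,15)]
5. Canonical ring: [(1,13) (21/2,13) (11/2,15) (1,15)]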